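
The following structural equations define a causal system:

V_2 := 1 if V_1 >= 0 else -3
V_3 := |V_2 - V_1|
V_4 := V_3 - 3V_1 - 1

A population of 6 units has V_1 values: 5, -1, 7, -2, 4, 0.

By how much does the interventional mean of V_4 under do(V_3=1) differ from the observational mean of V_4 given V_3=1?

Every unit gets V_3=1 under the intervention. V_4 values become -15, 3, -21, 6, -12, 0; E[V_4|do(V_3=1)] = -6.5.
Observing V_3=1 restricts to units where V_3's equation naturally yields 1: V_1 ∈ {-2, 0}. In that subpopulation V_4 = 6, 0, mean 3.
Difference = -6.5 − 3 = -9.5.

-9.5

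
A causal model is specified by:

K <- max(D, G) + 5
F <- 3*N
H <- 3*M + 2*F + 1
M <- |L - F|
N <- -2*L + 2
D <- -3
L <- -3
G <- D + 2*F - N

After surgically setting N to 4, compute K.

The intervention breaks the incoming arrows to N: N <- -2*L + 2 no longer applies, and N = 4.
F = 3*N  [with N=4]  = 12
G = D + 2*F - N  [with D=-3, F=12, N=4]  = 17
K = max(D, G) + 5  [with D=-3, G=17]  = 22

22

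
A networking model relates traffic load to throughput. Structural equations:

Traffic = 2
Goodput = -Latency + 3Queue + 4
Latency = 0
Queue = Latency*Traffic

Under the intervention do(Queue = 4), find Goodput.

16

The intervention breaks the incoming arrows to Queue: Queue = Latency*Traffic no longer applies, and Queue = 4.
Goodput = -Latency + 3Queue + 4  [with Latency=0, Queue=4]  = 16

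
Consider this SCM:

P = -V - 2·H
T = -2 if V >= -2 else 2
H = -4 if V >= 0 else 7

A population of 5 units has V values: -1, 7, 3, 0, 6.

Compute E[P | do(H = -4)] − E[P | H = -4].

1

The intervention sets H=-4 in all 5 units regardless of V. Recomputing P per unit gives 9, 1, 5, 8, 2; average 5.
Conditioning on H=-4 selects the 4 unit(s) with V ∈ {7, 3, 0, 6}. Their P values: 1, 5, 8, 2. Mean = 4.
Difference = 5 − 4 = 1.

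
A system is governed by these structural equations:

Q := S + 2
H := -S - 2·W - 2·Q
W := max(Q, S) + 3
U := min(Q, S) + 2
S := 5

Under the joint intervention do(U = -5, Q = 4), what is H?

Setting U = -5, Q = 4 by intervention discards those variables' equations.
W = max(Q, S) + 3  [with Q=4, S=5]  = 8
H = -S - 2·W - 2·Q  [with S=5, W=8, Q=4]  = -29

-29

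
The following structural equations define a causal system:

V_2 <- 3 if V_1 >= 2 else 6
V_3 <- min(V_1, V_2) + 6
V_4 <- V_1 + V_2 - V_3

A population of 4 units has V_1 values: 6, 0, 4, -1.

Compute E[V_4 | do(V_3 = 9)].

Under do(V_3=9), V_3's equation is replaced by V_3=9 for every unit. Per-unit V_4: 0, -3, -2, -4. Mean = -2.25.

-2.25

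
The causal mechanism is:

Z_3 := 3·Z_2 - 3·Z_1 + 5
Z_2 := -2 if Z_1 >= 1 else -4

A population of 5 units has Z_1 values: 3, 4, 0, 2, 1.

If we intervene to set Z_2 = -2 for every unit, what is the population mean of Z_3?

-7

Under do(Z_2=-2), Z_2's equation is replaced by Z_2=-2 for every unit. Per-unit Z_3: -10, -13, -1, -7, -4. Mean = -7.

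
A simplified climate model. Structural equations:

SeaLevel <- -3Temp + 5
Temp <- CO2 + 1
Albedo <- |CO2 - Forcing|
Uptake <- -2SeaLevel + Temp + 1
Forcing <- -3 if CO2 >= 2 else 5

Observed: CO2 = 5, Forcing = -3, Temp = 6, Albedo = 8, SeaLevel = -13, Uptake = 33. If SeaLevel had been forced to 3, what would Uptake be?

The intervention breaks the incoming arrows to SeaLevel: SeaLevel <- -3Temp + 5 no longer applies, and SeaLevel = 3.
Temp = CO2 + 1  [with CO2=5]  = 6
Uptake = -2SeaLevel + Temp + 1  [with SeaLevel=3, Temp=6]  = 1

1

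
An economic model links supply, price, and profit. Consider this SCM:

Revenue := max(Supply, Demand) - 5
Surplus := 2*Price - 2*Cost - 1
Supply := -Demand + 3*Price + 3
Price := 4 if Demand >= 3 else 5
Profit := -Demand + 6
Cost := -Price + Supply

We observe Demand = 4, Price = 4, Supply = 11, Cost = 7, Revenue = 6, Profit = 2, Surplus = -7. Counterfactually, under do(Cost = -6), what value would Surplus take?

19

The intervention breaks the incoming arrows to Cost: Cost := -Price + Supply no longer applies, and Cost = -6.
Price = 4 if Demand >= 3 else 5  [with Demand=4]  = 4
Surplus = 2*Price - 2*Cost - 1  [with Price=4, Cost=-6]  = 19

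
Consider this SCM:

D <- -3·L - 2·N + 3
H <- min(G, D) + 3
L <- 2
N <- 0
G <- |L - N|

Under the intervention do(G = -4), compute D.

The intervention breaks the incoming arrows to G: G <- |L - N| no longer applies, and G = -4.
D is not downstream of the intervention, so its value is determined by the original equations.
D = -3·L - 2·N + 3  [with L=2, N=0]  = -3

-3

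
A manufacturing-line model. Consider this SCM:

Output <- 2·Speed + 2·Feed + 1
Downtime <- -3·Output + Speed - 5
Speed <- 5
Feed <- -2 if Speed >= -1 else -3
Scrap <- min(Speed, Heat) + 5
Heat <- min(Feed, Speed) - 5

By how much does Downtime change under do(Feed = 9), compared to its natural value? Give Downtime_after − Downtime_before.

Under do(Feed=9), the mechanism Feed <- -2 if Speed >= -1 else -3 is discarded; Feed is fixed at 9.
Output = 2·Speed + 2·Feed + 1  [with Speed=5, Feed=9]  = 29
Downtime = -3·Output + Speed - 5  [with Output=29, Speed=5]  = -87
Without intervention: Feed = -2 if Speed >= -1 else -3  [with Speed=5]  = -2; Output = 2·Speed + 2·Feed + 1  [with Speed=5, Feed=-2]  = 7; Downtime = -3·Output + Speed - 5  [with Output=7, Speed=5]  = -21.
Change = -87 − (-21) = -66.

-66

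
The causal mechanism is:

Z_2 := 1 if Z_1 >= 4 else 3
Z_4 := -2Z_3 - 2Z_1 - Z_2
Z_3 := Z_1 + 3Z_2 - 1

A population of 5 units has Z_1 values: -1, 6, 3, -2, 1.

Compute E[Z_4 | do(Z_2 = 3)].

-24.6

Every unit gets Z_2=3 under the intervention. Z_4 values become -15, -43, -31, -11, -23; E[Z_4|do(Z_2=3)] = -24.6.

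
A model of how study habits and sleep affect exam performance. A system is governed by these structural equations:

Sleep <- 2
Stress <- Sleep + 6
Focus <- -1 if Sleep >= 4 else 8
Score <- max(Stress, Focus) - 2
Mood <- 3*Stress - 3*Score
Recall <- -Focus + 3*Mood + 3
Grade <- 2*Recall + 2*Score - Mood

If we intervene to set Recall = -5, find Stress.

do(Recall=-5) replaces the equation Recall <- -Focus + 3*Mood + 3 with the constant Recall = -5.
Stress is not downstream of the intervention, so its value is determined by the original equations.
Stress = Sleep + 6  [with Sleep=2]  = 8

8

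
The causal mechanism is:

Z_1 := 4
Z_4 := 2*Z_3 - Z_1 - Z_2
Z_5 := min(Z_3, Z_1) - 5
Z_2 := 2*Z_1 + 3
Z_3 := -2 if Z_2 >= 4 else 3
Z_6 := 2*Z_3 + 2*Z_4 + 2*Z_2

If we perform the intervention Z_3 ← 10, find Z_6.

The intervention breaks the incoming arrows to Z_3: Z_3 := -2 if Z_2 >= 4 else 3 no longer applies, and Z_3 = 10.
Z_2 = 2*Z_1 + 3  [with Z_1=4]  = 11
Z_4 = 2*Z_3 - Z_1 - Z_2  [with Z_3=10, Z_1=4, Z_2=11]  = 5
Z_6 = 2*Z_3 + 2*Z_4 + 2*Z_2  [with Z_3=10, Z_4=5, Z_2=11]  = 52

52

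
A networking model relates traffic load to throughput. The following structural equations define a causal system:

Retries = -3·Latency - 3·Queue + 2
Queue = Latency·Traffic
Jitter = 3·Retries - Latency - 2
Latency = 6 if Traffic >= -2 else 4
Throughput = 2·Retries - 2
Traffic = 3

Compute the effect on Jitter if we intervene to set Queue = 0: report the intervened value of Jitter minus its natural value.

162

do(Queue=0) replaces the equation Queue = Latency·Traffic with the constant Queue = 0.
Latency = 6 if Traffic >= -2 else 4  [with Traffic=3]  = 6
Retries = -3·Latency - 3·Queue + 2  [with Latency=6, Queue=0]  = -16
Jitter = 3·Retries - Latency - 2  [with Retries=-16, Latency=6]  = -56
Without intervention: Latency = 6 if Traffic >= -2 else 4  [with Traffic=3]  = 6; Queue = Latency·Traffic  [with Latency=6, Traffic=3]  = 18; Retries = -3·Latency - 3·Queue + 2  [with Latency=6, Queue=18]  = -70; Jitter = 3·Retries - Latency - 2  [with Retries=-70, Latency=6]  = -218.
Change = -56 − (-218) = 162.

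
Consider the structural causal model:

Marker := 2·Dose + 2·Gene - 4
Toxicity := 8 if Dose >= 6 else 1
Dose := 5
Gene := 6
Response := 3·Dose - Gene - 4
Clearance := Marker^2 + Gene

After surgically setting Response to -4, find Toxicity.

Intervening sets Response = -4 and removes its equation (Response := 3·Dose - Gene - 4).
No directed path runs from Response to Toxicity, so Toxicity keeps its natural value.
Toxicity = 8 if Dose >= 6 else 1  [with Dose=5]  = 1

1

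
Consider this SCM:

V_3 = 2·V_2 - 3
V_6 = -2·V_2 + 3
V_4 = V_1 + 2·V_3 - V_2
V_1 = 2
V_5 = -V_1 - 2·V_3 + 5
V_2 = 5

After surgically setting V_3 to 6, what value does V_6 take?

The intervention breaks the incoming arrows to V_3: V_3 = 2·V_2 - 3 no longer applies, and V_3 = 6.
No directed path runs from V_3 to V_6, so V_6 keeps its natural value.
V_6 = -2·V_2 + 3  [with V_2=5]  = -7

-7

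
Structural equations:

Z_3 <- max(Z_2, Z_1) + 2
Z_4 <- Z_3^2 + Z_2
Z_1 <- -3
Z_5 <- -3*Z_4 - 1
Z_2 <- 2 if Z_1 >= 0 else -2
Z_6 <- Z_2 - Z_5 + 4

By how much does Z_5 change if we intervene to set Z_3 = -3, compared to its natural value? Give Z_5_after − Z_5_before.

-27

do(Z_3=-3) replaces the equation Z_3 <- max(Z_2, Z_1) + 2 with the constant Z_3 = -3.
Z_2 = 2 if Z_1 >= 0 else -2  [with Z_1=-3]  = -2
Z_4 = Z_3^2 + Z_2  [with Z_3=-3, Z_2=-2]  = 7
Z_5 = -3*Z_4 - 1  [with Z_4=7]  = -22
Without intervention: Z_2 = 2 if Z_1 >= 0 else -2  [with Z_1=-3]  = -2; Z_3 = max(Z_2, Z_1) + 2  [with Z_2=-2, Z_1=-3]  = 0; Z_4 = Z_3^2 + Z_2  [with Z_3=0, Z_2=-2]  = -2; Z_5 = -3*Z_4 - 1  [with Z_4=-2]  = 5.
Change = -22 − 5 = -27.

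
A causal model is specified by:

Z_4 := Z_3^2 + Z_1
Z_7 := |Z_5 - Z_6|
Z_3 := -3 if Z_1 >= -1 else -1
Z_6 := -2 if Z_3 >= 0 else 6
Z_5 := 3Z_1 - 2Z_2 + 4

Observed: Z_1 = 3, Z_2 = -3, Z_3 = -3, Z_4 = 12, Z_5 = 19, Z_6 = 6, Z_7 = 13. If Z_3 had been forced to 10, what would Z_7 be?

21

The intervention breaks the incoming arrows to Z_3: Z_3 := -3 if Z_1 >= -1 else -1 no longer applies, and Z_3 = 10.
Z_5 = 3Z_1 - 2Z_2 + 4  [with Z_1=3, Z_2=-3]  = 19
Z_6 = -2 if Z_3 >= 0 else 6  [with Z_3=10]  = -2
Z_7 = |Z_5 - Z_6|  [with Z_5=19, Z_6=-2]  = 21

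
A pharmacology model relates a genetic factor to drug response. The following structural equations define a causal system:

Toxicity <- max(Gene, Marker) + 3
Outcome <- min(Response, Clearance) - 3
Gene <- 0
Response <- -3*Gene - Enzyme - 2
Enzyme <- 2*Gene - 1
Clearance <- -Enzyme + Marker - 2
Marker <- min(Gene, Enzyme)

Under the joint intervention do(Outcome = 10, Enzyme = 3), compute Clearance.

Under do(Outcome = 10, Enzyme = 3), each intervened variable's structural equation is replaced by its fixed value.
Marker = min(Gene, Enzyme)  [with Gene=0, Enzyme=3]  = 0
Clearance = -Enzyme + Marker - 2  [with Enzyme=3, Marker=0]  = -5

-5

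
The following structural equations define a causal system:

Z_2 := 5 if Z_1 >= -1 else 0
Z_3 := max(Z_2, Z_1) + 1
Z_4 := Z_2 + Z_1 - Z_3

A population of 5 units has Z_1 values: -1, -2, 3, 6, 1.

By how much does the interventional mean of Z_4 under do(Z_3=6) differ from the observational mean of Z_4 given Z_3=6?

-0.6

The intervention sets Z_3=6 in all 5 units regardless of Z_1. Recomputing Z_4 per unit gives -2, -8, 2, 5, 0; average -0.6.
Conditioning on Z_3=6 selects the 3 unit(s) with Z_1 ∈ {-1, 3, 1}. Their Z_4 values: -2, 2, 0. Mean = 0.
Difference = -0.6 − 0 = -0.6.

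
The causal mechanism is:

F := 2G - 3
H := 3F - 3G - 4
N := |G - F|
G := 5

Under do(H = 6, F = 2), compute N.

3

The joint intervention fixes H = 6, F = 2, removing each variable's own equation.
N = |G - F|  [with G=5, F=2]  = 3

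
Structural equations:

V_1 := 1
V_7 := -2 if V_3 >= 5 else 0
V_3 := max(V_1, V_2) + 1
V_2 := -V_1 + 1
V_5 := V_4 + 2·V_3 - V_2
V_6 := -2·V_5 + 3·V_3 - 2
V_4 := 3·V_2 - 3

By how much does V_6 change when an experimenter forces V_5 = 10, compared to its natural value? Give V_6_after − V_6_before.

-18

The intervention breaks the incoming arrows to V_5: V_5 := V_4 + 2·V_3 - V_2 no longer applies, and V_5 = 10.
V_2 = -V_1 + 1  [with V_1=1]  = 0
V_3 = max(V_1, V_2) + 1  [with V_1=1, V_2=0]  = 2
V_6 = -2·V_5 + 3·V_3 - 2  [with V_5=10, V_3=2]  = -16
Without intervention: V_2 = -V_1 + 1  [with V_1=1]  = 0; V_3 = max(V_1, V_2) + 1  [with V_1=1, V_2=0]  = 2; V_4 = 3·V_2 - 3  [with V_2=0]  = -3; V_5 = V_4 + 2·V_3 - V_2  [with V_4=-3, V_3=2, V_2=0]  = 1; V_6 = -2·V_5 + 3·V_3 - 2  [with V_5=1, V_3=2]  = 2.
Change = -16 − 2 = -18.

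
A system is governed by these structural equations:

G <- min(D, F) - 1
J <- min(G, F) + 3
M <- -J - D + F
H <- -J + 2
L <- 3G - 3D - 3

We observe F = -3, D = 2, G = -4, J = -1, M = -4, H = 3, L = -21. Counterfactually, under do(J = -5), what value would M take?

0

Intervening sets J = -5 and removes its equation (J <- min(G, F) + 3).
M = -J - D + F  [with J=-5, D=2, F=-3]  = 0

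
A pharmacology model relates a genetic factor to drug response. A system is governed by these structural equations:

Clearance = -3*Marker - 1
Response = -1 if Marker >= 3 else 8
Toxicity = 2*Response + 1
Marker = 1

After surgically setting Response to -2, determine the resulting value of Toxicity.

The intervention breaks the incoming arrows to Response: Response = -1 if Marker >= 3 else 8 no longer applies, and Response = -2.
Toxicity = 2*Response + 1  [with Response=-2]  = -3

-3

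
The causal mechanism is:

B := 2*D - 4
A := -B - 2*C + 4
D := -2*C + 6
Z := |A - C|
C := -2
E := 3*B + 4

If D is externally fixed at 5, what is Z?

Under do(D=5), the mechanism D := -2*C + 6 is discarded; D is fixed at 5.
B = 2*D - 4  [with D=5]  = 6
A = -B - 2*C + 4  [with B=6, C=-2]  = 2
Z = |A - C|  [with A=2, C=-2]  = 4

4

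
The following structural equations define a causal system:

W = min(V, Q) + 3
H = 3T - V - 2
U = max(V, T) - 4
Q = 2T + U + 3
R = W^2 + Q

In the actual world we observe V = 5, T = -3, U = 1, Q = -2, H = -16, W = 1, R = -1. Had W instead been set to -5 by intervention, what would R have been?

Intervening sets W = -5 and removes its equation (W = min(V, Q) + 3).
U = max(V, T) - 4  [with V=5, T=-3]  = 1
Q = 2T + U + 3  [with T=-3, U=1]  = -2
R = W^2 + Q  [with W=-5, Q=-2]  = 23

23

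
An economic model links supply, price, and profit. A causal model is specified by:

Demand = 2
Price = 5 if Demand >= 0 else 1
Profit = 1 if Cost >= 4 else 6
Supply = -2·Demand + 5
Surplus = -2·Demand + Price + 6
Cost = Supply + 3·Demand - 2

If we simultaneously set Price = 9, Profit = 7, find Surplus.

Setting Price = 9, Profit = 7 by intervention discards those variables' equations.
Surplus = -2·Demand + Price + 6  [with Demand=2, Price=9]  = 11

11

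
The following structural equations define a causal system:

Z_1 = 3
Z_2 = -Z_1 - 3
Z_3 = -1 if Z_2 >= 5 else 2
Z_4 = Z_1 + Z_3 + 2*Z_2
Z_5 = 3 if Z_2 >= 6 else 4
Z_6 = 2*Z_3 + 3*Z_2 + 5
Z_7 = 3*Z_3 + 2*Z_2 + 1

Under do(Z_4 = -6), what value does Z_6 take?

-9

Under do(Z_4=-6), the mechanism Z_4 = Z_1 + Z_3 + 2*Z_2 is discarded; Z_4 is fixed at -6.
Since Z_6 is not a descendant of the intervened variable, it is unaffected.
Z_2 = -Z_1 - 3  [with Z_1=3]  = -6
Z_3 = -1 if Z_2 >= 5 else 2  [with Z_2=-6]  = 2
Z_6 = 2*Z_3 + 3*Z_2 + 5  [with Z_3=2, Z_2=-6]  = -9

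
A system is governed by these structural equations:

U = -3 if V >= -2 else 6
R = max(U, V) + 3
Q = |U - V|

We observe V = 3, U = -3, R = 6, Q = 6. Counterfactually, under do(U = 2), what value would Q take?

1

Under do(U=2), the mechanism U = -3 if V >= -2 else 6 is discarded; U is fixed at 2.
Q = |U - V|  [with U=2, V=3]  = 1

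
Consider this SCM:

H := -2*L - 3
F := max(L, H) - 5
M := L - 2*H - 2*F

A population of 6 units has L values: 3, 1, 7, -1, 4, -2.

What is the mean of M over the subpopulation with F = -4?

E[M|F=-4] averages over only the 2 units with F=-4 (L = 1, -2): M = 19, 4, mean 11.5.

11.5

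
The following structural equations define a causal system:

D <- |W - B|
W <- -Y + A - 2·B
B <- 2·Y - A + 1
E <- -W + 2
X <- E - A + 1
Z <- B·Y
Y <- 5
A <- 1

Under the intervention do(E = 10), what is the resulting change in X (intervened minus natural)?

do(E=10) replaces the equation E <- -W + 2 with the constant E = 10.
X = E - A + 1  [with E=10, A=1]  = 10
Without intervention: B = 2·Y - A + 1  [with Y=5, A=1]  = 10; W = -Y + A - 2·B  [with Y=5, A=1, B=10]  = -24; E = -W + 2  [with W=-24]  = 26; X = E - A + 1  [with E=26, A=1]  = 26.
Change = 10 − 26 = -16.

-16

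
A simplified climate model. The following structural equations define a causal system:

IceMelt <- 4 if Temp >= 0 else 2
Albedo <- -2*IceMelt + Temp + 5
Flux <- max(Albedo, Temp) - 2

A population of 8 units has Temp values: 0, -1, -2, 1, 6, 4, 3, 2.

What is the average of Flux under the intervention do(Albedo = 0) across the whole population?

Under do(Albedo=0), Albedo's equation is replaced by Albedo=0 for every unit. Per-unit Flux: -2, -2, -2, -1, 4, 2, 1, 0. Mean = 0.

0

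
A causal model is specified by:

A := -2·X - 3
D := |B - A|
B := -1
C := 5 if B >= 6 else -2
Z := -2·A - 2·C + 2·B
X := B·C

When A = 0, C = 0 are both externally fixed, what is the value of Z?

-2

The joint intervention fixes A = 0, C = 0, removing each variable's own equation.
Z = -2·A - 2·C + 2·B  [with A=0, C=0, B=-1]  = -2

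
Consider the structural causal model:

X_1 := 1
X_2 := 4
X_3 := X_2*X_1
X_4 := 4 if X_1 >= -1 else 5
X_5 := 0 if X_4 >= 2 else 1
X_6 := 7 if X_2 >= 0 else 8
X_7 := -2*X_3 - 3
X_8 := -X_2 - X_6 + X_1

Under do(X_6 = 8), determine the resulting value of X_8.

-11

Intervening sets X_6 = 8 and removes its equation (X_6 := 7 if X_2 >= 0 else 8).
X_8 = -X_2 - X_6 + X_1  [with X_2=4, X_6=8, X_1=1]  = -11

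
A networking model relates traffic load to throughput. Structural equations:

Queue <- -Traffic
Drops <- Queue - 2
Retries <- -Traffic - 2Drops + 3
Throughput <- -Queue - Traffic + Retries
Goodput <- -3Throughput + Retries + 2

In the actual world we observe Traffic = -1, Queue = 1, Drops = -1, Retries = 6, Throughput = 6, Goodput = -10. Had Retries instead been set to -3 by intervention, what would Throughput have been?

Intervening sets Retries = -3 and removes its equation (Retries <- -Traffic - 2Drops + 3).
Queue = -Traffic  [with Traffic=-1]  = 1
Throughput = -Queue - Traffic + Retries  [with Queue=1, Traffic=-1, Retries=-3]  = -3

-3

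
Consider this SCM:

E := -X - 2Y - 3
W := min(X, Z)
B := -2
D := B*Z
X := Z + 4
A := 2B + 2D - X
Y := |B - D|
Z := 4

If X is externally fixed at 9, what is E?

The intervention breaks the incoming arrows to X: X := Z + 4 no longer applies, and X = 9.
D = B*Z  [with B=-2, Z=4]  = -8
Y = |B - D|  [with B=-2, D=-8]  = 6
E = -X - 2Y - 3  [with X=9, Y=6]  = -24

-24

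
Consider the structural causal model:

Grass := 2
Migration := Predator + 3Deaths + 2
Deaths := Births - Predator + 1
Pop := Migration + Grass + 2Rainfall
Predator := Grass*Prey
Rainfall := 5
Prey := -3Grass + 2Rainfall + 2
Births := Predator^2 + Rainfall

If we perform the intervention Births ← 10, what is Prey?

6

do(Births=10) replaces the equation Births := Predator^2 + Rainfall with the constant Births = 10.
Prey is not downstream of the intervention, so its value is determined by the original equations.
Prey = -3Grass + 2Rainfall + 2  [with Grass=2, Rainfall=5]  = 6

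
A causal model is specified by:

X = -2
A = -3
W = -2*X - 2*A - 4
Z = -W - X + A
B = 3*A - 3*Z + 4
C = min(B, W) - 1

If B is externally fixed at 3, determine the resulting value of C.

The intervention breaks the incoming arrows to B: B = 3*A - 3*Z + 4 no longer applies, and B = 3.
W = -2*X - 2*A - 4  [with X=-2, A=-3]  = 6
C = min(B, W) - 1  [with B=3, W=6]  = 2

2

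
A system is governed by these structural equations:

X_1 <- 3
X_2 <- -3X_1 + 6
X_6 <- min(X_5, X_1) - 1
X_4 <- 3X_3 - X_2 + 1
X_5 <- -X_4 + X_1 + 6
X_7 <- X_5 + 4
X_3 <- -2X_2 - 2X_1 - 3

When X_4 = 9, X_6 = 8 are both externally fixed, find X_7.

4

Setting X_4 = 9, X_6 = 8 by intervention discards those variables' equations.
X_5 = -X_4 + X_1 + 6  [with X_4=9, X_1=3]  = 0
X_7 = X_5 + 4  [with X_5=0]  = 4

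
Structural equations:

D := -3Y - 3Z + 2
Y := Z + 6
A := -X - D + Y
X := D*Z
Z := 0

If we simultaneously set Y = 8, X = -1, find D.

The joint intervention fixes Y = 8, X = -1, removing each variable's own equation.
D = -3Y - 3Z + 2  [with Y=8, Z=0]  = -22

-22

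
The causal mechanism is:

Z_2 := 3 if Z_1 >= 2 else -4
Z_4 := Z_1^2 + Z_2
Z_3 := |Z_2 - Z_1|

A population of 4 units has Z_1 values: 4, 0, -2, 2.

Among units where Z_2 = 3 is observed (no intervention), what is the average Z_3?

Observing Z_2=3 restricts to units where Z_2's equation naturally yields 3: Z_1 ∈ {4, 2}. In that subpopulation Z_3 = 1, 1, mean 1.

1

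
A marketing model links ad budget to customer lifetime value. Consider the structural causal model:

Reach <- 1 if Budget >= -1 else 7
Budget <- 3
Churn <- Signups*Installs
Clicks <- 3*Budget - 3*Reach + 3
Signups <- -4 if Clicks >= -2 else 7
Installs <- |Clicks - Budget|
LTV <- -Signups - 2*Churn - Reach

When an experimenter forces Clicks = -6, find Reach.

Under do(Clicks=-6), the mechanism Clicks <- 3*Budget - 3*Reach + 3 is discarded; Clicks is fixed at -6.
Since Reach is not a descendant of the intervened variable, it is unaffected.
Reach = 1 if Budget >= -1 else 7  [with Budget=3]  = 1

1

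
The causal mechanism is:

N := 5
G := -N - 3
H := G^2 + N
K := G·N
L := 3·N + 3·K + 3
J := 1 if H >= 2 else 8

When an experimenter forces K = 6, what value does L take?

36

Intervening sets K = 6 and removes its equation (K := G·N).
L = 3·N + 3·K + 3  [with N=5, K=6]  = 36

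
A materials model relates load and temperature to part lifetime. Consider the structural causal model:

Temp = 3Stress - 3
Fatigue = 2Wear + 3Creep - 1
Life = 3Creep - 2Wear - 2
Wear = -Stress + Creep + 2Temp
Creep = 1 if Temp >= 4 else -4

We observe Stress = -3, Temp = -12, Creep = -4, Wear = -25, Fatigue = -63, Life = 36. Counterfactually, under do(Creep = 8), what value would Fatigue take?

do(Creep=8) replaces the equation Creep = 1 if Temp >= 4 else -4 with the constant Creep = 8.
Temp = 3Stress - 3  [with Stress=-3]  = -12
Wear = -Stress + Creep + 2Temp  [with Stress=-3, Creep=8, Temp=-12]  = -13
Fatigue = 2Wear + 3Creep - 1  [with Wear=-13, Creep=8]  = -3

-3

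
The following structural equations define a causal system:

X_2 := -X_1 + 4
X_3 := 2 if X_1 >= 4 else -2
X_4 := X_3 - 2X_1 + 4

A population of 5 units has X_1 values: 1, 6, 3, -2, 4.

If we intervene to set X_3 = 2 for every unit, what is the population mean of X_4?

1.2

The intervention sets X_3=2 in all 5 units regardless of X_1. Recomputing X_4 per unit gives 4, -6, 0, 10, -2; average 1.2.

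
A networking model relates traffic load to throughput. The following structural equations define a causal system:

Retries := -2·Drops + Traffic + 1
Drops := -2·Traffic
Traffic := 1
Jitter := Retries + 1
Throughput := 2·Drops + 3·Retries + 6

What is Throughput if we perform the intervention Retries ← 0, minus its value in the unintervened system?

do(Retries=0) replaces the equation Retries := -2·Drops + Traffic + 1 with the constant Retries = 0.
Drops = -2·Traffic  [with Traffic=1]  = -2
Throughput = 2·Drops + 3·Retries + 6  [with Drops=-2, Retries=0]  = 2
Without intervention: Drops = -2·Traffic  [with Traffic=1]  = -2; Retries = -2·Drops + Traffic + 1  [with Drops=-2, Traffic=1]  = 6; Throughput = 2·Drops + 3·Retries + 6  [with Drops=-2, Retries=6]  = 20.
Change = 2 − 20 = -18.

-18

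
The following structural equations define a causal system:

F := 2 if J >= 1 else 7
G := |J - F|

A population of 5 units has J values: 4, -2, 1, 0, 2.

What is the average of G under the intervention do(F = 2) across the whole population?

1.8

do(F=2) breaks F's dependence on J. With F=2 fixed, G across the units is 2, 4, 1, 2, 0, mean 1.8.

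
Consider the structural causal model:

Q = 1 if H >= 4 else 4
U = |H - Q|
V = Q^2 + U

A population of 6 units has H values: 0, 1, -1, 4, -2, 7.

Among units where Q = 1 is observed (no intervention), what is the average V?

Observing Q=1 restricts to units where Q's equation naturally yields 1: H ∈ {4, 7}. In that subpopulation V = 4, 7, mean 5.5.

5.5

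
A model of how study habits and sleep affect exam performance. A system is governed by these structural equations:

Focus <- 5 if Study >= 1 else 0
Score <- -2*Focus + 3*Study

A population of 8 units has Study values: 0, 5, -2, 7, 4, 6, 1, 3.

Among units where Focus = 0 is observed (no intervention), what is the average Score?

-3

Observing Focus=0 restricts to units where Focus's equation naturally yields 0: Study ∈ {0, -2}. In that subpopulation Score = 0, -6, mean -3.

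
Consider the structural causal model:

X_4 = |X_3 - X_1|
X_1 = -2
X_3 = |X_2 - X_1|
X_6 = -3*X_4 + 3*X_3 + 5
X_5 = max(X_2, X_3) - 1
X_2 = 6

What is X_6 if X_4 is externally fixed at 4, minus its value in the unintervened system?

Under do(X_4=4), the mechanism X_4 = |X_3 - X_1| is discarded; X_4 is fixed at 4.
X_3 = |X_2 - X_1|  [with X_2=6, X_1=-2]  = 8
X_6 = -3*X_4 + 3*X_3 + 5  [with X_4=4, X_3=8]  = 17
Without intervention: X_3 = |X_2 - X_1|  [with X_2=6, X_1=-2]  = 8; X_4 = |X_3 - X_1|  [with X_3=8, X_1=-2]  = 10; X_6 = -3*X_4 + 3*X_3 + 5  [with X_4=10, X_3=8]  = -1.
Change = 17 − (-1) = 18.

18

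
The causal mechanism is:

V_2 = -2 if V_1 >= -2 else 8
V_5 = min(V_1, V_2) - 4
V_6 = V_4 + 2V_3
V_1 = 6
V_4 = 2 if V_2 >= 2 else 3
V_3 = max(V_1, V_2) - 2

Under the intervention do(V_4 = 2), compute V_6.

Under do(V_4=2), the mechanism V_4 = 2 if V_2 >= 2 else 3 is discarded; V_4 is fixed at 2.
V_2 = -2 if V_1 >= -2 else 8  [with V_1=6]  = -2
V_3 = max(V_1, V_2) - 2  [with V_1=6, V_2=-2]  = 4
V_6 = V_4 + 2V_3  [with V_4=2, V_3=4]  = 10

10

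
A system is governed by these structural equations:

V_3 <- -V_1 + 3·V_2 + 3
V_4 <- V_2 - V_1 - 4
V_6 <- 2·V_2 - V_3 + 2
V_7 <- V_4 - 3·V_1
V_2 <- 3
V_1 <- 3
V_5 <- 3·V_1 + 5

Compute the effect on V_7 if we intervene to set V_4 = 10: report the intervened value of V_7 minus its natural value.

The intervention breaks the incoming arrows to V_4: V_4 <- V_2 - V_1 - 4 no longer applies, and V_4 = 10.
V_7 = V_4 - 3·V_1  [with V_4=10, V_1=3]  = 1
Without intervention: V_4 = V_2 - V_1 - 4  [with V_2=3, V_1=3]  = -4; V_7 = V_4 - 3·V_1  [with V_4=-4, V_1=3]  = -13.
Change = 1 − (-13) = 14.

14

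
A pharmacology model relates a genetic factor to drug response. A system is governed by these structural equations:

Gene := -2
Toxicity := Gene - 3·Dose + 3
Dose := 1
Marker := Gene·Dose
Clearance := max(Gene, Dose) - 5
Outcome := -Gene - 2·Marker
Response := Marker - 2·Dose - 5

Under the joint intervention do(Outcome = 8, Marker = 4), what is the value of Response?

-3

The joint intervention fixes Outcome = 8, Marker = 4, removing each variable's own equation.
Response = Marker - 2·Dose - 5  [with Marker=4, Dose=1]  = -3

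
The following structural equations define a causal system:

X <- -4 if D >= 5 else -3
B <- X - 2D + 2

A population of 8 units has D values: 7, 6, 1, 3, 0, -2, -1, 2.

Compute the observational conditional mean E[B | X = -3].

Observing X=-3 restricts to units where X's equation naturally yields -3: D ∈ {1, 3, 0, -2, -1, 2}. In that subpopulation B = -3, -7, -1, 3, 1, -5, mean -2.

-2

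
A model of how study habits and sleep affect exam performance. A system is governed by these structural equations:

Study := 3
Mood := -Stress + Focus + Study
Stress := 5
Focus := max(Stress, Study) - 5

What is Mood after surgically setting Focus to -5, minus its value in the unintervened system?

The intervention breaks the incoming arrows to Focus: Focus := max(Stress, Study) - 5 no longer applies, and Focus = -5.
Mood = -Stress + Focus + Study  [with Stress=5, Focus=-5, Study=3]  = -7
Without intervention: Focus = max(Stress, Study) - 5  [with Stress=5, Study=3]  = 0; Mood = -Stress + Focus + Study  [with Stress=5, Focus=0, Study=3]  = -2.
Change = -7 − (-2) = -5.

-5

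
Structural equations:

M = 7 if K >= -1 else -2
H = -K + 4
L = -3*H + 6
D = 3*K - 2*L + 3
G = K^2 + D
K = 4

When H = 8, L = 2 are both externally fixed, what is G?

27

Under do(H = 8, L = 2), each intervened variable's structural equation is replaced by its fixed value.
D = 3*K - 2*L + 3  [with K=4, L=2]  = 11
G = K^2 + D  [with K=4, D=11]  = 27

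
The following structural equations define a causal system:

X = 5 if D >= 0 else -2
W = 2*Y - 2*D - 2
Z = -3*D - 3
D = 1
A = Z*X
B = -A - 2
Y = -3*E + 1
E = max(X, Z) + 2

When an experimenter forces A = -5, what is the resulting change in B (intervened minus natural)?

-25

Intervening sets A = -5 and removes its equation (A = Z*X).
B = -A - 2  [with A=-5]  = 3
Without intervention: X = 5 if D >= 0 else -2  [with D=1]  = 5; Z = -3*D - 3  [with D=1]  = -6; A = Z*X  [with Z=-6, X=5]  = -30; B = -A - 2  [with A=-30]  = 28.
Change = 3 − 28 = -25.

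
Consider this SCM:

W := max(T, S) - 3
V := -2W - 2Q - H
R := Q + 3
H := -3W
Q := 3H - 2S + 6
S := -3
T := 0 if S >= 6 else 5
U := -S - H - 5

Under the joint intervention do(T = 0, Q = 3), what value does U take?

The joint intervention fixes T = 0, Q = 3, removing each variable's own equation.
W = max(T, S) - 3  [with T=0, S=-3]  = -3
H = -3W  [with W=-3]  = 9
U = -S - H - 5  [with S=-3, H=9]  = -11

-11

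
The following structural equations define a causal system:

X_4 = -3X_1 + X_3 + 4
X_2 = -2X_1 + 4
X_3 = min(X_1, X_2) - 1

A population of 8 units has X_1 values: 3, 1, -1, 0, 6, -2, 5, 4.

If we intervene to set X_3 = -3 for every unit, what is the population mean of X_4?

-5

do(X_3=-3) breaks X_3's dependence on X_1. With X_3=-3 fixed, X_4 across the units is -8, -2, 4, 1, -17, 7, -14, -11, mean -5.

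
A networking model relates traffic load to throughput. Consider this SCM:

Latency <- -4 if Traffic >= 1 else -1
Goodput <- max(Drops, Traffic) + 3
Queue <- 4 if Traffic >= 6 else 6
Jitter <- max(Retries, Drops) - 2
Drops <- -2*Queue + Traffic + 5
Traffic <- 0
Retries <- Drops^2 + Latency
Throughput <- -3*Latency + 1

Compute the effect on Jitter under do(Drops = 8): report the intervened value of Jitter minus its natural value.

15

Under do(Drops=8), the mechanism Drops <- -2*Queue + Traffic + 5 is discarded; Drops is fixed at 8.
Latency = -4 if Traffic >= 1 else -1  [with Traffic=0]  = -1
Retries = Drops^2 + Latency  [with Drops=8, Latency=-1]  = 63
Jitter = max(Retries, Drops) - 2  [with Retries=63, Drops=8]  = 61
Without intervention: Latency = -4 if Traffic >= 1 else -1  [with Traffic=0]  = -1; Queue = 4 if Traffic >= 6 else 6  [with Traffic=0]  = 6; Drops = -2*Queue + Traffic + 5  [with Queue=6, Traffic=0]  = -7; Retries = Drops^2 + Latency  [with Drops=-7, Latency=-1]  = 48; Jitter = max(Retries, Drops) - 2  [with Retries=48, Drops=-7]  = 46.
Change = 61 − 46 = 15.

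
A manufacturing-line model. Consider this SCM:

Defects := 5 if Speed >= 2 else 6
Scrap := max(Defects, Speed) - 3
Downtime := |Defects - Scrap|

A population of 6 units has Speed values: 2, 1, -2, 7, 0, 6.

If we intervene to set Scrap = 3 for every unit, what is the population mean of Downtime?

2.5

Every unit gets Scrap=3 under the intervention. Downtime values become 2, 3, 3, 2, 3, 2; E[Downtime|do(Scrap=3)] = 2.5.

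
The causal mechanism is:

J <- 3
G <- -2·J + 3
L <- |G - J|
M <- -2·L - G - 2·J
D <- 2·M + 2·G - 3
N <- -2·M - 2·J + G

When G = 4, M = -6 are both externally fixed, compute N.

10

The joint intervention fixes G = 4, M = -6, removing each variable's own equation.
N = -2·M - 2·J + G  [with M=-6, J=3, G=4]  = 10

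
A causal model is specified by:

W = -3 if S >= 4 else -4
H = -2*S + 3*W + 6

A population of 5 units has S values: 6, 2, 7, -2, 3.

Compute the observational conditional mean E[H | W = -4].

Observing W=-4 restricts to units where W's equation naturally yields -4: S ∈ {2, -2, 3}. In that subpopulation H = -10, -2, -12, mean -8.

-8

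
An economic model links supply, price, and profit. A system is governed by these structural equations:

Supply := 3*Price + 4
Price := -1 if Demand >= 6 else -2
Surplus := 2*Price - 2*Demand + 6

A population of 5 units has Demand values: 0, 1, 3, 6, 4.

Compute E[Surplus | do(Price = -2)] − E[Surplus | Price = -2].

-1.6

The intervention sets Price=-2 in all 5 units regardless of Demand. Recomputing Surplus per unit gives 2, 0, -4, -10, -6; average -3.6.
E[Surplus|Price=-2] averages over only the 4 units with Price=-2 (Demand = 0, 1, 3, 4): Surplus = 2, 0, -4, -6, mean -2.
Difference = -3.6 − (-2) = -1.6.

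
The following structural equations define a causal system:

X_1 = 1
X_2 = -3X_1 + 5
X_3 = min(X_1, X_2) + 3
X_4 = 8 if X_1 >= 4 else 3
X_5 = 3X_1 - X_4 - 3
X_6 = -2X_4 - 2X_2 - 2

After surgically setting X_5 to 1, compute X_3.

4

do(X_5=1) replaces the equation X_5 = 3X_1 - X_4 - 3 with the constant X_5 = 1.
X_3 is not downstream of the intervention, so its value is determined by the original equations.
X_2 = -3X_1 + 5  [with X_1=1]  = 2
X_3 = min(X_1, X_2) + 3  [with X_1=1, X_2=2]  = 4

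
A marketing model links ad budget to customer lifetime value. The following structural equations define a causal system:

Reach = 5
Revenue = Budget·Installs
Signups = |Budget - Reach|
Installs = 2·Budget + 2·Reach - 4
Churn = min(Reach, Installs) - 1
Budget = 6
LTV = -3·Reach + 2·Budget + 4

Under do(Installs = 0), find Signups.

The intervention breaks the incoming arrows to Installs: Installs = 2·Budget + 2·Reach - 4 no longer applies, and Installs = 0.
Signups is not downstream of the intervention, so its value is determined by the original equations.
Signups = |Budget - Reach|  [with Budget=6, Reach=5]  = 1

1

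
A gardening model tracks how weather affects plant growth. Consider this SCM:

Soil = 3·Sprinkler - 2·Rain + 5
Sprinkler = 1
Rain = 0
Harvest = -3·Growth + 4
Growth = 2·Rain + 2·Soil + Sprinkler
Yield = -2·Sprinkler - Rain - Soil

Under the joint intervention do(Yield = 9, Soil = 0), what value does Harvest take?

The joint intervention fixes Yield = 9, Soil = 0, removing each variable's own equation.
Growth = 2·Rain + 2·Soil + Sprinkler  [with Rain=0, Soil=0, Sprinkler=1]  = 1
Harvest = -3·Growth + 4  [with Growth=1]  = 1

1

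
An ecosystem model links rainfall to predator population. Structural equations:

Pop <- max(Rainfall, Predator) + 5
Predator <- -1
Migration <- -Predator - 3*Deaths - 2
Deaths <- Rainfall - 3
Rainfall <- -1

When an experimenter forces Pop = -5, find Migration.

11

The intervention breaks the incoming arrows to Pop: Pop <- max(Rainfall, Predator) + 5 no longer applies, and Pop = -5.
Since Migration is not a descendant of the intervened variable, it is unaffected.
Deaths = Rainfall - 3  [with Rainfall=-1]  = -4
Migration = -Predator - 3*Deaths - 2  [with Predator=-1, Deaths=-4]  = 11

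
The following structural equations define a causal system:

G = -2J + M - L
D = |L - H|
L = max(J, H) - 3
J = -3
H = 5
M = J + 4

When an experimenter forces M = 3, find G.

The intervention breaks the incoming arrows to M: M = J + 4 no longer applies, and M = 3.
L = max(J, H) - 3  [with J=-3, H=5]  = 2
G = -2J + M - L  [with J=-3, M=3, L=2]  = 7

7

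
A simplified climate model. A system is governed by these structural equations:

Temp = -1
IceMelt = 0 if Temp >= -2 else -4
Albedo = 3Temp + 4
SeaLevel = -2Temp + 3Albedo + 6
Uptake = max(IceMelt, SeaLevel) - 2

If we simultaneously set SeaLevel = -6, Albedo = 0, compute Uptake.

The joint intervention fixes SeaLevel = -6, Albedo = 0, removing each variable's own equation.
IceMelt = 0 if Temp >= -2 else -4  [with Temp=-1]  = 0
Uptake = max(IceMelt, SeaLevel) - 2  [with IceMelt=0, SeaLevel=-6]  = -2

-2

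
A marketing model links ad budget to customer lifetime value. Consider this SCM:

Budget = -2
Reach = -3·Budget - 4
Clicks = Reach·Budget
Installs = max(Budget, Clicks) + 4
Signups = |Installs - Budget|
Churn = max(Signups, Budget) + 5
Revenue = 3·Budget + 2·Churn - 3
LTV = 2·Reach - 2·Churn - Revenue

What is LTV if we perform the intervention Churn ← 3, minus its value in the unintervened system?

Intervening sets Churn = 3 and removes its equation (Churn = max(Signups, Budget) + 5).
Reach = -3·Budget - 4  [with Budget=-2]  = 2
Revenue = 3·Budget + 2·Churn - 3  [with Budget=-2, Churn=3]  = -3
LTV = 2·Reach - 2·Churn - Revenue  [with Reach=2, Churn=3, Revenue=-3]  = 1
Without intervention: Reach = -3·Budget - 4  [with Budget=-2]  = 2; Clicks = Reach·Budget  [with Reach=2, Budget=-2]  = -4; Installs = max(Budget, Clicks) + 4  [with Budget=-2, Clicks=-4]  = 2; Signups = |Installs - Budget|  [with Installs=2, Budget=-2]  = 4; Churn = max(Signups, Budget) + 5  [with Signups=4, Budget=-2]  = 9; Revenue = 3·Budget + 2·Churn - 3  [with Budget=-2, Churn=9]  = 9; LTV = 2·Reach - 2·Churn - Revenue  [with Reach=2, Churn=9, Revenue=9]  = -23.
Change = 1 − (-23) = 24.

24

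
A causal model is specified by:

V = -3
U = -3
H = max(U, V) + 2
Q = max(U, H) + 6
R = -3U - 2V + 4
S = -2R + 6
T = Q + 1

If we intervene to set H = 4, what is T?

The intervention breaks the incoming arrows to H: H = max(U, V) + 2 no longer applies, and H = 4.
Q = max(U, H) + 6  [with U=-3, H=4]  = 10
T = Q + 1  [with Q=10]  = 11

11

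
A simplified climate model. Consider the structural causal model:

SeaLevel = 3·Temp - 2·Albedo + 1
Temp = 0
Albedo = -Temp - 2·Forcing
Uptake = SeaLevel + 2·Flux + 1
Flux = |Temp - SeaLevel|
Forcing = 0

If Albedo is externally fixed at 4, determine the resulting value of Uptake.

The intervention breaks the incoming arrows to Albedo: Albedo = -Temp - 2·Forcing no longer applies, and Albedo = 4.
SeaLevel = 3·Temp - 2·Albedo + 1  [with Temp=0, Albedo=4]  = -7
Flux = |Temp - SeaLevel|  [with Temp=0, SeaLevel=-7]  = 7
Uptake = SeaLevel + 2·Flux + 1  [with SeaLevel=-7, Flux=7]  = 8

8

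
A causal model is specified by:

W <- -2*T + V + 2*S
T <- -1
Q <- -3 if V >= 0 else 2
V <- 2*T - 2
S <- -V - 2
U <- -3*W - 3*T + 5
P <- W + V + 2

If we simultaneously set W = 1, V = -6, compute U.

The joint intervention fixes W = 1, V = -6, removing each variable's own equation.
U = -3*W - 3*T + 5  [with W=1, T=-1]  = 5

5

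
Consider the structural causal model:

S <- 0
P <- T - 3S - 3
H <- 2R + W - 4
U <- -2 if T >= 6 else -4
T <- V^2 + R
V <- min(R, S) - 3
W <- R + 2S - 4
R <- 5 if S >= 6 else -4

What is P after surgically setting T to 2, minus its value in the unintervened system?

Intervening sets T = 2 and removes its equation (T <- V^2 + R).
P = T - 3S - 3  [with T=2, S=0]  = -1
Without intervention: R = 5 if S >= 6 else -4  [with S=0]  = -4; V = min(R, S) - 3  [with R=-4, S=0]  = -7; T = V^2 + R  [with V=-7, R=-4]  = 45; P = T - 3S - 3  [with T=45, S=0]  = 42.
Change = -1 − 42 = -43.

-43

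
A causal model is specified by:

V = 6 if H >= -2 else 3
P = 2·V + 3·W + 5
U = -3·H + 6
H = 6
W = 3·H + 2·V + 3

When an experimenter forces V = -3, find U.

do(V=-3) replaces the equation V = 6 if H >= -2 else 3 with the constant V = -3.
Since U is not a descendant of the intervened variable, it is unaffected.
U = -3·H + 6  [with H=6]  = -12

-12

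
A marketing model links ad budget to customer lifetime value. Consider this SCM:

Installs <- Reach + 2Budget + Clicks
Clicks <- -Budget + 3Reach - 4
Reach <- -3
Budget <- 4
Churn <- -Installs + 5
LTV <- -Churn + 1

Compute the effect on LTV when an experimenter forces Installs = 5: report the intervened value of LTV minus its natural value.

17

Under do(Installs=5), the mechanism Installs <- Reach + 2Budget + Clicks is discarded; Installs is fixed at 5.
Churn = -Installs + 5  [with Installs=5]  = 0
LTV = -Churn + 1  [with Churn=0]  = 1
Without intervention: Clicks = -Budget + 3Reach - 4  [with Budget=4, Reach=-3]  = -17; Installs = Reach + 2Budget + Clicks  [with Reach=-3, Budget=4, Clicks=-17]  = -12; Churn = -Installs + 5  [with Installs=-12]  = 17; LTV = -Churn + 1  [with Churn=17]  = -16.
Change = 1 − (-16) = 17.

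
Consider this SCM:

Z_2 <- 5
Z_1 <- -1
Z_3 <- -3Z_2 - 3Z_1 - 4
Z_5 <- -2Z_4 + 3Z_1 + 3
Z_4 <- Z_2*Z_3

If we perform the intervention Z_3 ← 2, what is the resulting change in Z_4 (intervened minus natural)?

90

The intervention breaks the incoming arrows to Z_3: Z_3 <- -3Z_2 - 3Z_1 - 4 no longer applies, and Z_3 = 2.
Z_4 = Z_2*Z_3  [with Z_2=5, Z_3=2]  = 10
Without intervention: Z_3 = -3Z_2 - 3Z_1 - 4  [with Z_2=5, Z_1=-1]  = -16; Z_4 = Z_2*Z_3  [with Z_2=5, Z_3=-16]  = -80.
Change = 10 − (-80) = 90.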